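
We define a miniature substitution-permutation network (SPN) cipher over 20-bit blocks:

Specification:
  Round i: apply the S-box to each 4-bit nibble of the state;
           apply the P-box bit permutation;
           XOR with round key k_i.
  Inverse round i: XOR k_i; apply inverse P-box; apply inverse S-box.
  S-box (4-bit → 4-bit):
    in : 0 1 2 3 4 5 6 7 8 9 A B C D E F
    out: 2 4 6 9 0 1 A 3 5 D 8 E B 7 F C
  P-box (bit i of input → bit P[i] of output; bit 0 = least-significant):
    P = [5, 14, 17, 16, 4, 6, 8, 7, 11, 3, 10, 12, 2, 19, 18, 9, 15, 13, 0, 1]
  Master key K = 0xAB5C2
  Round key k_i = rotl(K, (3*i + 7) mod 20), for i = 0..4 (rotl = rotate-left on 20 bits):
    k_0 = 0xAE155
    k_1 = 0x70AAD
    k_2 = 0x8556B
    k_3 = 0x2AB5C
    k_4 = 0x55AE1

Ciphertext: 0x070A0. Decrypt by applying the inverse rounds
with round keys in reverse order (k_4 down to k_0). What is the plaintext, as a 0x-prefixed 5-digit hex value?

0xAF493

s_0 = ciphertext = 0x070A0
s_1 = InvRound(s_0, k_4) = 0x2F50A
s_2 = InvRound(s_1, k_3) = 0xA3970
s_3 = InvRound(s_2, k_2) = 0xB4D52
s_4 = InvRound(s_3, k_1) = 0xFE2E7
s_5 = InvRound(s_4, k_0) = 0xAF493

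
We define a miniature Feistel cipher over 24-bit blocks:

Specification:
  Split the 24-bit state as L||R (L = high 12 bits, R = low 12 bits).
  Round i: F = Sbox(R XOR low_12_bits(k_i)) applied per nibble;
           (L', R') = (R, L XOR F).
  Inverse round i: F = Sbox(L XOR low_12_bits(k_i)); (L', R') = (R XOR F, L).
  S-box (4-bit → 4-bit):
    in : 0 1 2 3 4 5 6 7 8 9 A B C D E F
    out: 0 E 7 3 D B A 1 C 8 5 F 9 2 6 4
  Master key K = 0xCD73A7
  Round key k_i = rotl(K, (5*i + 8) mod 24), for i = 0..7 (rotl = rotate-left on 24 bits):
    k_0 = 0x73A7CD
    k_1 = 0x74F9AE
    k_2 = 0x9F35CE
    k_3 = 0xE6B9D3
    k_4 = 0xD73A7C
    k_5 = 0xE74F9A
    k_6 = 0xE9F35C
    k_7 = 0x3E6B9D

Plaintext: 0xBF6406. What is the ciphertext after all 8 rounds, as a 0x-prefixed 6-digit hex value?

s_0 = plaintext = 0xBF6406
s_1 = Round(s_0, k_0) = 0x406869
s_2 = Round(s_1, k_1) = 0x869A97
s_3 = Round(s_2, k_2) = 0xA97CD1
s_4 = Round(s_3, k_3) = 0xCD1190
s_5 = Round(s_4, k_4) = 0x1903B8
s_6 = Round(s_5, k_5) = 0x3B88E7
s_7 = Round(s_6, k_6) = 0x8E7C47
s_8 = Round(s_7, k_7) = 0xC479C2

0xC479C2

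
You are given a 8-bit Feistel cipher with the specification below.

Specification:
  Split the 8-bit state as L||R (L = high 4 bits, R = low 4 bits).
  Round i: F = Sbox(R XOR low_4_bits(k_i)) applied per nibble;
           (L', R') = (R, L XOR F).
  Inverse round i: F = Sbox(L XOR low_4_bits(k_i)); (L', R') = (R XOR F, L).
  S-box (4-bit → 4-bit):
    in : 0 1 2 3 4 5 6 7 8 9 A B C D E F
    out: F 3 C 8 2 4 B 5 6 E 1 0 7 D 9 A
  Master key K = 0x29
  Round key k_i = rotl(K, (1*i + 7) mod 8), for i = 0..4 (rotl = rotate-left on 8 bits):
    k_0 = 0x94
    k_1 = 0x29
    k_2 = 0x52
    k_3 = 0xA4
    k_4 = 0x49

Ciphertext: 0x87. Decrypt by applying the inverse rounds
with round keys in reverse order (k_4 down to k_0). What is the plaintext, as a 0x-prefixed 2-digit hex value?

0xD9

s_0 = ciphertext = 0x87
s_1 = InvRound(s_0, k_4) = 0x48
s_2 = InvRound(s_1, k_3) = 0x74
s_3 = InvRound(s_2, k_2) = 0x07
s_4 = InvRound(s_3, k_1) = 0x90
s_5 = InvRound(s_4, k_0) = 0xD9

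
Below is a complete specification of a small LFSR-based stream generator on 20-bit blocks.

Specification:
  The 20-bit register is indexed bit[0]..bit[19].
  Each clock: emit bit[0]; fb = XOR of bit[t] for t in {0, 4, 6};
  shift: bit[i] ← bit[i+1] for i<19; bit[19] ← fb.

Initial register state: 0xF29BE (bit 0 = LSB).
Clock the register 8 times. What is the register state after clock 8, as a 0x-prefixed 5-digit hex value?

0x83F29

reg_0 = 0xF29BE
clock 1: out=0, reg = 0xF94DF
clock 2: out=1, reg = 0xFCA6F
clock 3: out=1, reg = 0x7E537
clock 4: out=1, reg = 0x3F29B
clock 5: out=1, reg = 0x1F94D
clock 6: out=1, reg = 0x0FCA6
clock 7: out=0, reg = 0x07E53
clock 8: out=1, reg = 0x83F29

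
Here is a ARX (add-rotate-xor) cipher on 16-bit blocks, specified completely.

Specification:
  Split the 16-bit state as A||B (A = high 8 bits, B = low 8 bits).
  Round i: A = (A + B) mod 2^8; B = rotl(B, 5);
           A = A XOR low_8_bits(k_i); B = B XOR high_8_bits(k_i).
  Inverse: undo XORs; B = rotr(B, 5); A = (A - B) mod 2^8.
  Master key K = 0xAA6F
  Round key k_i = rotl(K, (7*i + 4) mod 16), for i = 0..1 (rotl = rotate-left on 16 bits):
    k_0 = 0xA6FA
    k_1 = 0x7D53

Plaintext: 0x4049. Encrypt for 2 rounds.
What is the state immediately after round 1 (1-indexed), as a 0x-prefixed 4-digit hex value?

s_0 = plaintext = 0x4049
s_1 = Round(s_0, k_0) = 0x738F
s_2 = Round(s_1, k_1) = 0x518C

0x738F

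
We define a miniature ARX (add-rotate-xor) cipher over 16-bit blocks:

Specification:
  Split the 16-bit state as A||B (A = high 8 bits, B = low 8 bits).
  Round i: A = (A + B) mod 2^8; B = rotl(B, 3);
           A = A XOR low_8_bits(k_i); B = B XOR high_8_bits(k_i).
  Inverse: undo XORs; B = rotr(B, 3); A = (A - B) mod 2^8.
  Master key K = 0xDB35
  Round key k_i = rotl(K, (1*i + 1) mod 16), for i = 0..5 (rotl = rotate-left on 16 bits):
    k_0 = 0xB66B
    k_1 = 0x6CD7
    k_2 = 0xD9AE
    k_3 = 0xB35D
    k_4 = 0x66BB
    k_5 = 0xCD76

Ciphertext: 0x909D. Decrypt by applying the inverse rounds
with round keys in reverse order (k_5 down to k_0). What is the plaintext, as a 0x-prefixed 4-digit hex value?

0x8468

s_0 = ciphertext = 0x909D
s_1 = InvRound(s_0, k_5) = 0xDC0A
s_2 = InvRound(s_1, k_4) = 0xDA8D
s_3 = InvRound(s_2, k_3) = 0xC0C7
s_4 = InvRound(s_3, k_2) = 0xABC3
s_5 = InvRound(s_4, k_1) = 0x87F5
s_6 = InvRound(s_5, k_0) = 0x8468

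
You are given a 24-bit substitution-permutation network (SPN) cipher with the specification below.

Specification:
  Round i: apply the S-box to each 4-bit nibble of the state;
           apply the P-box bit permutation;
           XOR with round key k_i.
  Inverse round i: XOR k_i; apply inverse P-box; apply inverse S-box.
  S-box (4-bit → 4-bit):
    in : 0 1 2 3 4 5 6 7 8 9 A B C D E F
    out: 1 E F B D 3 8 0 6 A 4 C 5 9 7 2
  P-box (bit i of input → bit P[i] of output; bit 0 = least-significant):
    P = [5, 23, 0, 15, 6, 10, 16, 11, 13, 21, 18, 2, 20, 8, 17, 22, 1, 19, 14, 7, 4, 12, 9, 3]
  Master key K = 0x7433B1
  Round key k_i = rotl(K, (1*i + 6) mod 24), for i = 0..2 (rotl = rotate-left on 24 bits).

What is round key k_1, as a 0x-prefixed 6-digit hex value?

0x19D8BA

K = 0x7433B1
k_0 = rotl(K, (1*0+6) mod 24) = rotl(K, 6) = 0x0CEC5D
k_1 = rotl(K, (1*1+6) mod 24) = rotl(K, 7) = 0x19D8BA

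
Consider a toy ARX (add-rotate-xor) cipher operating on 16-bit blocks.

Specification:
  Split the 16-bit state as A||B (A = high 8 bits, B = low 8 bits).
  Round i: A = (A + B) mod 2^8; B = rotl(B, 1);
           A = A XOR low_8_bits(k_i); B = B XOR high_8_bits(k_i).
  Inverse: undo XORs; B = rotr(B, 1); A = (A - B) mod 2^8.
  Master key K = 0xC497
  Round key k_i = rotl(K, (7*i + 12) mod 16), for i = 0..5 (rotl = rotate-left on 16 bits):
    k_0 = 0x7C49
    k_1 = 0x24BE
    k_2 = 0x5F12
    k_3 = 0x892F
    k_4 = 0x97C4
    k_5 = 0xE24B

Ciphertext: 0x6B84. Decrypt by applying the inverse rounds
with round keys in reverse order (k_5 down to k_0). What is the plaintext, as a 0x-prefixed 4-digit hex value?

0x2861

s_0 = ciphertext = 0x6B84
s_1 = InvRound(s_0, k_5) = 0xED33
s_2 = InvRound(s_1, k_4) = 0xD752
s_3 = InvRound(s_2, k_3) = 0x0BED
s_4 = InvRound(s_3, k_2) = 0xC059
s_5 = InvRound(s_4, k_1) = 0xC0BE
s_6 = InvRound(s_5, k_0) = 0x2861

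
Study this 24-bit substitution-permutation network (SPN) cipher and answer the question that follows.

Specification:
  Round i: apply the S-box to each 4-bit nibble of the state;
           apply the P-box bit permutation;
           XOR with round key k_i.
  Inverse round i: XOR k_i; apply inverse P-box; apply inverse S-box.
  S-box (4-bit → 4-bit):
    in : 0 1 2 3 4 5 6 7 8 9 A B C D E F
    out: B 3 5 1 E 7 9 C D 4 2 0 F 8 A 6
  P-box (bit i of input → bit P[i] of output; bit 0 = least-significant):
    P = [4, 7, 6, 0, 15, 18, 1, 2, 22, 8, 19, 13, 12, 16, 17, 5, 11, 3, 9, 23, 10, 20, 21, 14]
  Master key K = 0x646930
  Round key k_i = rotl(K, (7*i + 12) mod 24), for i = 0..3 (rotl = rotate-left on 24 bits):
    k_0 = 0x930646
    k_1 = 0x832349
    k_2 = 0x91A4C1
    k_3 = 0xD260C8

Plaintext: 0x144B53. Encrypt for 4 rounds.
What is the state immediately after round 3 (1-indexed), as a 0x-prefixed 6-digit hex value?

s_0 = plaintext = 0x144B53
s_1 = Round(s_0, k_0) = 0x04807C
s_2 = Round(s_1, k_1) = 0x5154B6
s_3 = Round(s_2, k_2) = 0xAA99D8
s_4 = Round(s_3, k_3) = 0xC86095

0xAA99D8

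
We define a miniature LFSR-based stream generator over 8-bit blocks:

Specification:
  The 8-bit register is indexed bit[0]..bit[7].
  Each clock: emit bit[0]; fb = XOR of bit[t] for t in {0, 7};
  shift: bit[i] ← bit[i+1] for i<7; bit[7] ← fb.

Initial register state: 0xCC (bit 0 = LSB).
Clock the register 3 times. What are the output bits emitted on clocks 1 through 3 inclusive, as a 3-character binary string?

reg_0 = 0xCC
clock 1: out=0, reg = 0xE6
clock 2: out=0, reg = 0xF3
clock 3: out=1, reg = 0x79

001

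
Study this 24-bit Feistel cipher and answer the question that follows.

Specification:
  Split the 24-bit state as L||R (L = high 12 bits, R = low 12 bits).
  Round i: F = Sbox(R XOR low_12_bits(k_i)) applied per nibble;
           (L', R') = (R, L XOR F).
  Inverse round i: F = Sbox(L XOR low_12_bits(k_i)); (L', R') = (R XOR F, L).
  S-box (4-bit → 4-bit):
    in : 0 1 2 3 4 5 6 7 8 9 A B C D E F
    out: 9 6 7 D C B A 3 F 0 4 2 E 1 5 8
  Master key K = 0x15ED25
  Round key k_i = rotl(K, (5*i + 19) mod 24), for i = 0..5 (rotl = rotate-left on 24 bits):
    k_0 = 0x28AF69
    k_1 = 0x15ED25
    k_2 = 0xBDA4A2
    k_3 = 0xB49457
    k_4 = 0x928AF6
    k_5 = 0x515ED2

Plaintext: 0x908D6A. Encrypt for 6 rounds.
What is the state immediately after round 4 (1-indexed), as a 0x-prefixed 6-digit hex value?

s_0 = plaintext = 0x908D6A
s_1 = Round(s_0, k_0) = 0xD6AE95
s_2 = Round(s_1, k_1) = 0xE95043
s_3 = Round(s_2, k_2) = 0x0432C3
s_4 = Round(s_3, k_3) = 0x2C3A4F
s_5 = Round(s_4, k_4) = 0xA4FBE3
s_6 = Round(s_5, k_5) = 0xBE3199

0x2C3A4F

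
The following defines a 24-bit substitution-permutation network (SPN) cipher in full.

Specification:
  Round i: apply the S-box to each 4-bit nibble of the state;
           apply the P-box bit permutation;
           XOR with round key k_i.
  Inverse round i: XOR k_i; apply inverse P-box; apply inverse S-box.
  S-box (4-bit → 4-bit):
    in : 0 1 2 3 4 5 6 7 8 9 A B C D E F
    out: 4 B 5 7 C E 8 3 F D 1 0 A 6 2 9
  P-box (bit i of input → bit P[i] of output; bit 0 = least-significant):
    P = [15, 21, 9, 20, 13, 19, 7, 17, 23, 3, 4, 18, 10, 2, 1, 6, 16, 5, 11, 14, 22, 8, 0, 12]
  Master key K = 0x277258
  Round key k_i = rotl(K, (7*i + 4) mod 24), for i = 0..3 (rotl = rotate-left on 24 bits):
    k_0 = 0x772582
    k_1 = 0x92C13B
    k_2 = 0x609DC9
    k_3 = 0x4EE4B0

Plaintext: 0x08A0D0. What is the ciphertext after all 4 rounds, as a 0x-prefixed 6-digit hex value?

0x150AEE

s_0 = plaintext = 0x08A0D0
s_1 = Round(s_0, k_0) = 0x7E6B33
s_2 = Round(s_1, k_1) = 0xFA62DB
s_3 = Round(s_2, k_2) = 0xA98D19
s_4 = Round(s_3, k_3) = 0x150AEE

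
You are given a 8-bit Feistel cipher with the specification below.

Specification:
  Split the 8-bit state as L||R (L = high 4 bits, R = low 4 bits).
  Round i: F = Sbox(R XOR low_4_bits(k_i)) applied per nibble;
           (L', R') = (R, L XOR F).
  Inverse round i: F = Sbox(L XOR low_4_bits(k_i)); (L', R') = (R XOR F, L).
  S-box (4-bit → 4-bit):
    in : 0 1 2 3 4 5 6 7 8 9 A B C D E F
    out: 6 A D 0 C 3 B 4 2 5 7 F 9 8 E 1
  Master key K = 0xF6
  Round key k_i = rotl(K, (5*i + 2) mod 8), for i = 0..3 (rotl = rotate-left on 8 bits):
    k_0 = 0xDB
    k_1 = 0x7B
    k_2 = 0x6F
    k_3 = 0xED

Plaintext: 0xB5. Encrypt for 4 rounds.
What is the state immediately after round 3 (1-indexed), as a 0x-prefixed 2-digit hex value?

s_0 = plaintext = 0xB5
s_1 = Round(s_0, k_0) = 0x55
s_2 = Round(s_1, k_1) = 0x5B
s_3 = Round(s_2, k_2) = 0xB9
s_4 = Round(s_3, k_3) = 0x97

0xB9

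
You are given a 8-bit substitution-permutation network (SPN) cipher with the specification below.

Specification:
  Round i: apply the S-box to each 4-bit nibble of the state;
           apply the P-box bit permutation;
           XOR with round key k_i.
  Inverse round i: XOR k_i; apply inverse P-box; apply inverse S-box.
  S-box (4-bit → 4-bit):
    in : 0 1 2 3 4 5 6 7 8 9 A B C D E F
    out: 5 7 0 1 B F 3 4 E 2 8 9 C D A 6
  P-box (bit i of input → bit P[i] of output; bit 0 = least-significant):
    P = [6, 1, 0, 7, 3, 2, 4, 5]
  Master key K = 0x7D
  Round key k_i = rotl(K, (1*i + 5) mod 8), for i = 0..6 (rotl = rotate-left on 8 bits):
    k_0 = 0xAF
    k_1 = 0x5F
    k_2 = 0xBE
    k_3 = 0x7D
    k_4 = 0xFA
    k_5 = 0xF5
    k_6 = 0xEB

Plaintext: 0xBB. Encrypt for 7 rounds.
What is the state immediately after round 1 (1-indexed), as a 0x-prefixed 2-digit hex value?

0x47

s_0 = plaintext = 0xBB
s_1 = Round(s_0, k_0) = 0x47
s_2 = Round(s_1, k_1) = 0x72
s_3 = Round(s_2, k_2) = 0xAE
s_4 = Round(s_3, k_3) = 0xDF
s_5 = Round(s_4, k_4) = 0xC1
s_6 = Round(s_5, k_5) = 0x86
s_7 = Round(s_6, k_6) = 0x9D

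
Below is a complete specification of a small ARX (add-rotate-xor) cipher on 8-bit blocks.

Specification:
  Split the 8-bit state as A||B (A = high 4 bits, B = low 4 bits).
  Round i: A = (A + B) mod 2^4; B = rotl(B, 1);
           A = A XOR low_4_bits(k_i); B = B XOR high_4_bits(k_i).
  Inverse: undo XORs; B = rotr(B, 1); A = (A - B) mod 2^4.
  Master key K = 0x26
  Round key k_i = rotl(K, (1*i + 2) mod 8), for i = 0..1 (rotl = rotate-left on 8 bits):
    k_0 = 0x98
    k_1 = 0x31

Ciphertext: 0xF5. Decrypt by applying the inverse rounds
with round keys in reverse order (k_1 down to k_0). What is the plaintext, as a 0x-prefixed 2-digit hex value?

0xE5

s_0 = ciphertext = 0xF5
s_1 = InvRound(s_0, k_1) = 0xB3
s_2 = InvRound(s_1, k_0) = 0xE5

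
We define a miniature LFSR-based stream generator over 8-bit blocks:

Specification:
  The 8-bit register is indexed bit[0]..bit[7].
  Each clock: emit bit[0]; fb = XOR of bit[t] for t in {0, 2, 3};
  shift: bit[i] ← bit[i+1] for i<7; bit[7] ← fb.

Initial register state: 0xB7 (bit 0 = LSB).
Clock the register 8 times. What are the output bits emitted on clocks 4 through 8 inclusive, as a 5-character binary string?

reg_0 = 0xB7
clock 1: out=1, reg = 0x5B
clock 2: out=1, reg = 0x2D
clock 3: out=1, reg = 0x96
clock 4: out=0, reg = 0xCB
clock 5: out=1, reg = 0x65
clock 6: out=1, reg = 0x32
clock 7: out=0, reg = 0x19
clock 8: out=1, reg = 0x0C

01101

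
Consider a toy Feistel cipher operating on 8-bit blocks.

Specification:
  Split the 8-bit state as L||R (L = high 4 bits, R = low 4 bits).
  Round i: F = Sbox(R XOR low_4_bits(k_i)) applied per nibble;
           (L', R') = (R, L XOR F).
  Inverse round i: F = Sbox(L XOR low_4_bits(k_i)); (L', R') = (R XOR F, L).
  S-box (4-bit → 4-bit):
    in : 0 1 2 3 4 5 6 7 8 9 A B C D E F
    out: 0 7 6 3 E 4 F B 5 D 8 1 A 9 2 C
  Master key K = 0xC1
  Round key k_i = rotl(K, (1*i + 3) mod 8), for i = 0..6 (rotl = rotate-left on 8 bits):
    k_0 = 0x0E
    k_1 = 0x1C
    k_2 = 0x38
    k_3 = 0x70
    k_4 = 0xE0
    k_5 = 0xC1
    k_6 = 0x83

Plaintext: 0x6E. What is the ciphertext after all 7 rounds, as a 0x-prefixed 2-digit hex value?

s_0 = plaintext = 0x6E
s_1 = Round(s_0, k_0) = 0xE6
s_2 = Round(s_1, k_1) = 0x66
s_3 = Round(s_2, k_2) = 0x64
s_4 = Round(s_3, k_3) = 0x48
s_5 = Round(s_4, k_4) = 0x81
s_6 = Round(s_5, k_5) = 0x18
s_7 = Round(s_6, k_6) = 0x80

0x80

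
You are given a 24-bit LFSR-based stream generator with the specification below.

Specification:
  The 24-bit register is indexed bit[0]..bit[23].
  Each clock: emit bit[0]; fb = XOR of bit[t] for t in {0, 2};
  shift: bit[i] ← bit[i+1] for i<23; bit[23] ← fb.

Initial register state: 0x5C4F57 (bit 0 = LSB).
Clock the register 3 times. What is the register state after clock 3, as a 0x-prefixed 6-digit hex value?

reg_0 = 0x5C4F57
clock 1: out=1, reg = 0x2E27AB
clock 2: out=1, reg = 0x9713D5
clock 3: out=1, reg = 0x4B89EA

0x4B89EA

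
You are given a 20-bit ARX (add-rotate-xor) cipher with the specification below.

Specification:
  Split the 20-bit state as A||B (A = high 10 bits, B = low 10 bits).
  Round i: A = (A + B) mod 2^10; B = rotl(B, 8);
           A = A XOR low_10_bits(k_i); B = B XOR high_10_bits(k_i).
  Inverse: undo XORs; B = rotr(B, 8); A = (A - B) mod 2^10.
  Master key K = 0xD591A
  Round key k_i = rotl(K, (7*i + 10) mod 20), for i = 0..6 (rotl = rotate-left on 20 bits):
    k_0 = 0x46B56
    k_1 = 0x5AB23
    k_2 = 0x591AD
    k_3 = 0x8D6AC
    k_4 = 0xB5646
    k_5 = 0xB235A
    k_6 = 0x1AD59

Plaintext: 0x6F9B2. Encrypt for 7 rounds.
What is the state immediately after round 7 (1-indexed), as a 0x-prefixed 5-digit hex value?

0x738CA

s_0 = plaintext = 0x6F9B2
s_1 = Round(s_0, k_0) = 0x09B76
s_2 = Round(s_1, k_1) = 0x2FFB7
s_3 = Round(s_2, k_2) = 0x76E89
s_4 = Round(s_3, k_3) = 0xB2397
s_5 = Round(s_4, k_4) = 0x06530
s_6 = Round(s_5, k_5) = 0x84E84
s_7 = Round(s_6, k_6) = 0x738CA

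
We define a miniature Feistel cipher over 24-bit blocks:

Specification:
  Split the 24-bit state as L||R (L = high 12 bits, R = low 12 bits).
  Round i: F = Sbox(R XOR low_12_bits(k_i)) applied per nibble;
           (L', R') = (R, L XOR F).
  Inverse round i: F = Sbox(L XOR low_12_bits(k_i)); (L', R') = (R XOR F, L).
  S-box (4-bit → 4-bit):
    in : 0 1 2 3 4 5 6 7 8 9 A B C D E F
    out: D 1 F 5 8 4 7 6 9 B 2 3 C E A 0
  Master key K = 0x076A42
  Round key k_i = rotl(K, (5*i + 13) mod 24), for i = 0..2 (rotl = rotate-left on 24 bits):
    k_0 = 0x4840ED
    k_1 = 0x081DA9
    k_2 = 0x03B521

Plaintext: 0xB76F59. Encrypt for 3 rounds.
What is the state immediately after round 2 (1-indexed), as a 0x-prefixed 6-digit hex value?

0xB4E8FF

s_0 = plaintext = 0xB76F59
s_1 = Round(s_0, k_0) = 0xF59B4E
s_2 = Round(s_1, k_1) = 0xB4E8FF
s_3 = Round(s_2, k_2) = 0x8FF5A4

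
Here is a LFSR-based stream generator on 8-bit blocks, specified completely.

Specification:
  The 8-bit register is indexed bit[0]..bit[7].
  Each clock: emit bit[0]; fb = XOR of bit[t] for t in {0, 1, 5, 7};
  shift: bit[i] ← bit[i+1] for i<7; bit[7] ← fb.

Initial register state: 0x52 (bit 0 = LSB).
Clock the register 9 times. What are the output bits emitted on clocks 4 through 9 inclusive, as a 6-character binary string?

reg_0 = 0x52
clock 1: out=0, reg = 0xA9
clock 2: out=1, reg = 0xD4
clock 3: out=0, reg = 0xEA
clock 4: out=0, reg = 0xF5
clock 5: out=1, reg = 0xFA
clock 6: out=0, reg = 0xFD
clock 7: out=1, reg = 0xFE
clock 8: out=0, reg = 0xFF
clock 9: out=1, reg = 0x7F

010101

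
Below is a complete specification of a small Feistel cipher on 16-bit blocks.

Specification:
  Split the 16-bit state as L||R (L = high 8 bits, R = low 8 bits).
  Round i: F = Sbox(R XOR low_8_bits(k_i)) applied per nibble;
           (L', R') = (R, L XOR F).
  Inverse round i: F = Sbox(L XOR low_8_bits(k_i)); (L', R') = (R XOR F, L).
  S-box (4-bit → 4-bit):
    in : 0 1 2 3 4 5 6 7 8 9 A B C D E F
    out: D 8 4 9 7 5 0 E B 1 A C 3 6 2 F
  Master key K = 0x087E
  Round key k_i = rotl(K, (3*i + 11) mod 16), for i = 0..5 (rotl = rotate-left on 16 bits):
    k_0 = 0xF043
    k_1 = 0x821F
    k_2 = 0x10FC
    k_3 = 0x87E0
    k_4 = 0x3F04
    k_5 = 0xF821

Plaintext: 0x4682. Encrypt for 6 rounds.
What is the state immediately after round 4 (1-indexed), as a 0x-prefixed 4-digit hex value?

0x9E68

s_0 = plaintext = 0x4682
s_1 = Round(s_0, k_0) = 0x827E
s_2 = Round(s_1, k_1) = 0x7E8A
s_3 = Round(s_2, k_2) = 0x8A9E
s_4 = Round(s_3, k_3) = 0x9E68
s_5 = Round(s_4, k_4) = 0x689D
s_6 = Round(s_5, k_5) = 0x9DAB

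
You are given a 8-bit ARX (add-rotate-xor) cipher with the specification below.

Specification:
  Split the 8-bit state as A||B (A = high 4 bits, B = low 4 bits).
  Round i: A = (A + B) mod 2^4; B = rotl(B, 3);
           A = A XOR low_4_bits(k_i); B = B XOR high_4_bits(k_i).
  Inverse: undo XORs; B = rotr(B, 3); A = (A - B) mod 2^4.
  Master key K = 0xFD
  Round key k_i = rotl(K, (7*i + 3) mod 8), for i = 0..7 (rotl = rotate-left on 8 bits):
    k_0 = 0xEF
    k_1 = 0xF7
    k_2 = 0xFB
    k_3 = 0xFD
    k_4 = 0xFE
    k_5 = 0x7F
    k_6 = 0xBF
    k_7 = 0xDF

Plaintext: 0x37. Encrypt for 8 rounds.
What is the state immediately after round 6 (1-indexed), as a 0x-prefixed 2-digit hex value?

0x4D

s_0 = plaintext = 0x37
s_1 = Round(s_0, k_0) = 0x55
s_2 = Round(s_1, k_1) = 0xD5
s_3 = Round(s_2, k_2) = 0x95
s_4 = Round(s_3, k_3) = 0x35
s_5 = Round(s_4, k_4) = 0x65
s_6 = Round(s_5, k_5) = 0x4D
s_7 = Round(s_6, k_6) = 0xE5
s_8 = Round(s_7, k_7) = 0xC7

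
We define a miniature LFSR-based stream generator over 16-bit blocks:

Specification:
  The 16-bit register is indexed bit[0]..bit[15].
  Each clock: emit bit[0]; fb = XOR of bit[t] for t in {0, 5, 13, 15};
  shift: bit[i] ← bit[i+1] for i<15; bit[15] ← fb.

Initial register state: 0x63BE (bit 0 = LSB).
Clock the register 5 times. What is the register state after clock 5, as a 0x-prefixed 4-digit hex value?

reg_0 = 0x63BE
clock 1: out=0, reg = 0x31DF
clock 2: out=1, reg = 0x18EF
clock 3: out=1, reg = 0x0C77
clock 4: out=1, reg = 0x063B
clock 5: out=1, reg = 0x031D

0x031D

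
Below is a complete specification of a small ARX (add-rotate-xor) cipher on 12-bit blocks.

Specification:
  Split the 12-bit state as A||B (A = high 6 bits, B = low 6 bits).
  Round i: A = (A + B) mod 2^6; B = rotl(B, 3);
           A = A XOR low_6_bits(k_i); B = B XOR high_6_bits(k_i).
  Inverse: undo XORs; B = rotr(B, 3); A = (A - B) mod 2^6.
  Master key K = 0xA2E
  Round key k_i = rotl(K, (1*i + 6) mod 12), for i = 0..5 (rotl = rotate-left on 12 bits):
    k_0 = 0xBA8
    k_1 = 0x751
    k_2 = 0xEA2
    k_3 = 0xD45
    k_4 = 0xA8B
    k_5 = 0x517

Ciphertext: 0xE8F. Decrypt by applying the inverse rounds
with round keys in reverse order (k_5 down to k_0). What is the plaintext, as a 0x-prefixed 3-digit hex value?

s_0 = ciphertext = 0xE8F
s_1 = InvRound(s_0, k_5) = 0x49B
s_2 = InvRound(s_1, k_4) = 0x2CE
s_3 = InvRound(s_2, k_3) = 0xBDF
s_4 = InvRound(s_3, k_2) = 0x86C
s_5 = InvRound(s_4, k_1) = 0x88E
s_6 = InvRound(s_5, k_0) = 0x184

0x184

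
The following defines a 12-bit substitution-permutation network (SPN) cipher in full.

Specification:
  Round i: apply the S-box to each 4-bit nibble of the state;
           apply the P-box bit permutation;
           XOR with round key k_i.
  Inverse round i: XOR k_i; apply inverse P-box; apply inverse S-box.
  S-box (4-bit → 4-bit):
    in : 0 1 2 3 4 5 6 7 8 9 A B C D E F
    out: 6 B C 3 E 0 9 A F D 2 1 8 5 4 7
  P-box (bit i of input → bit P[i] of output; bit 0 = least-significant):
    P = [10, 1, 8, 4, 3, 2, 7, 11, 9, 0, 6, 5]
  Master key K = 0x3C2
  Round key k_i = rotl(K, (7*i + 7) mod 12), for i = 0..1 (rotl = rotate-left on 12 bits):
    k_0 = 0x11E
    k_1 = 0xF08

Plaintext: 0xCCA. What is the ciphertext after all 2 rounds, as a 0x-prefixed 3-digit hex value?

s_0 = plaintext = 0xCCA
s_1 = Round(s_0, k_0) = 0x93C
s_2 = Round(s_1, k_1) = 0xD74

0xD74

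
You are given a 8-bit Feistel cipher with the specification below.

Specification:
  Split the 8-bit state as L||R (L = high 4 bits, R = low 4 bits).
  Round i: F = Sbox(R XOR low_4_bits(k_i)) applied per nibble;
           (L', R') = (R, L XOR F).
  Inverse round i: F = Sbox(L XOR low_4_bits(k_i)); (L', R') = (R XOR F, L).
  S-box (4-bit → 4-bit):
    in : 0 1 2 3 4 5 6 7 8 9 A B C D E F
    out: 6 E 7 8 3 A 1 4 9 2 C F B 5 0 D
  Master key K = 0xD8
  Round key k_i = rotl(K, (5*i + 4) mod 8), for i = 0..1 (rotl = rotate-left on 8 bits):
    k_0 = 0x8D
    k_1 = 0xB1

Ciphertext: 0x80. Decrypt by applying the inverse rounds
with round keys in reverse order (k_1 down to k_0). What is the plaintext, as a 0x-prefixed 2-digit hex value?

s_0 = ciphertext = 0x80
s_1 = InvRound(s_0, k_1) = 0x28
s_2 = InvRound(s_1, k_0) = 0x52

0x52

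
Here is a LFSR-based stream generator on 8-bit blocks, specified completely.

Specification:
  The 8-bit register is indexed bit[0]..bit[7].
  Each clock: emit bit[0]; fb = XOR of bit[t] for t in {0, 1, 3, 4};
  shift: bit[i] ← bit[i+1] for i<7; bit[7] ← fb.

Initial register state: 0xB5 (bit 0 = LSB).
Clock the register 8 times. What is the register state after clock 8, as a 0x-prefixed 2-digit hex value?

reg_0 = 0xB5
clock 1: out=1, reg = 0x5A
clock 2: out=0, reg = 0xAD
clock 3: out=1, reg = 0x56
clock 4: out=0, reg = 0x2B
clock 5: out=1, reg = 0x95
clock 6: out=1, reg = 0x4A
clock 7: out=0, reg = 0x25
clock 8: out=1, reg = 0x92

0x92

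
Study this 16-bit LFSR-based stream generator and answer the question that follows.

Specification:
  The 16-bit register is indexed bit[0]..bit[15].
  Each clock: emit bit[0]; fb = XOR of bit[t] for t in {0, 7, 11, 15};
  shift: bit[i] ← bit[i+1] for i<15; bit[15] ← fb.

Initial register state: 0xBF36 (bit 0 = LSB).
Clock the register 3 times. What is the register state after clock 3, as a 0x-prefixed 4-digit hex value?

0x57E6

reg_0 = 0xBF36
clock 1: out=0, reg = 0x5F9B
clock 2: out=1, reg = 0xAFCD
clock 3: out=1, reg = 0x57E6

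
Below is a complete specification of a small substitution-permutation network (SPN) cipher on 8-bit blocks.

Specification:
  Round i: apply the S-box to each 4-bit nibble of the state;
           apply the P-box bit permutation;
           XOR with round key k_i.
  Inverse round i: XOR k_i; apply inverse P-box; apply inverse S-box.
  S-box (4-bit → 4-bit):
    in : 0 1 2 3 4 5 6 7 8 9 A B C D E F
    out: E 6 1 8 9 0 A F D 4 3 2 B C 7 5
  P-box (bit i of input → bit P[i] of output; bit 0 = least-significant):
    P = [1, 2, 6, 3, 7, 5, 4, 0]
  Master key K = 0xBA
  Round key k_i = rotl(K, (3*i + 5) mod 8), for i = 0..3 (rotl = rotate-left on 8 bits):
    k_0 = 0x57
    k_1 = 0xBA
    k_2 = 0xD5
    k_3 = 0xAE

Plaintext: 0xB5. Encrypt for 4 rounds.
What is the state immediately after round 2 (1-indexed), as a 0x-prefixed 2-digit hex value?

s_0 = plaintext = 0xB5
s_1 = Round(s_0, k_0) = 0x77
s_2 = Round(s_1, k_1) = 0x45
s_3 = Round(s_2, k_2) = 0x54
s_4 = Round(s_3, k_3) = 0xA4

0x45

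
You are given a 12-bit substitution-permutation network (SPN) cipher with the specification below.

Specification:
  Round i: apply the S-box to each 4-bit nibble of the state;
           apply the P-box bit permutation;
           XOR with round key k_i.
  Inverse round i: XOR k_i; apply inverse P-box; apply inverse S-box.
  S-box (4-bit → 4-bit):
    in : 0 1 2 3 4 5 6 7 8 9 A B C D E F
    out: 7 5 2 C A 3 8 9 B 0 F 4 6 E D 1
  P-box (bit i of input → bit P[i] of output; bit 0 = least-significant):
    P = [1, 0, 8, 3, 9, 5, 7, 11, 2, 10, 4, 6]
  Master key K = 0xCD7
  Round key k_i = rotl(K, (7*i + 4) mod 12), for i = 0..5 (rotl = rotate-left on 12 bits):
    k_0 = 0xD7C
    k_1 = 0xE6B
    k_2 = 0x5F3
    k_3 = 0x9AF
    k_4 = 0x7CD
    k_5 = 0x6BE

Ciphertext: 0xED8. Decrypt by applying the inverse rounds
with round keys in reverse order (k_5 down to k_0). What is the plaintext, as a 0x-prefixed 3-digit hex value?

s_0 = ciphertext = 0xED8
s_1 = InvRound(s_0, k_5) = 0x74F
s_2 = InvRound(s_1, k_4) = 0x9BF
s_3 = InvRound(s_2, k_3) = 0xB99
s_4 = InvRound(s_3, k_2) = 0x487
s_5 = InvRound(s_4, k_1) = 0x7A6
s_6 = InvRound(s_5, k_0) = 0x3E7

0x3E7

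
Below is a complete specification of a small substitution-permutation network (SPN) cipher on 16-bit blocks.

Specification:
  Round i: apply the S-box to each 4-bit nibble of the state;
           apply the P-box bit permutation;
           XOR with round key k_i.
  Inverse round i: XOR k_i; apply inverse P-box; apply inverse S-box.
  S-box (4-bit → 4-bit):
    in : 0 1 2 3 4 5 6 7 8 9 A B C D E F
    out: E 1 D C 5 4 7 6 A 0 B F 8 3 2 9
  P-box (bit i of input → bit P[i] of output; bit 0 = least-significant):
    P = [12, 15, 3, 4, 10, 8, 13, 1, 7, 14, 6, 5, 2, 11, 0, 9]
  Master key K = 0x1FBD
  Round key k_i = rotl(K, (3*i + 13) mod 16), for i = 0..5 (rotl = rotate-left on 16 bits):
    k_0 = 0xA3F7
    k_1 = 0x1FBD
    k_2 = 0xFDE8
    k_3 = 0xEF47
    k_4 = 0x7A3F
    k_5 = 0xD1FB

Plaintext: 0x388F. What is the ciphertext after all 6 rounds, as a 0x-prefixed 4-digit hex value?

s_0 = plaintext = 0x388F
s_1 = Round(s_0, k_0) = 0xF0C4
s_2 = Round(s_1, k_1) = 0x4DD3
s_3 = Round(s_2, k_2) = 0xB875
s_4 = Round(s_3, k_3) = 0x846A
s_5 = Round(s_4, k_4) = 0xC5EF
s_6 = Round(s_5, k_5) = 0xC2AB

0xC2AB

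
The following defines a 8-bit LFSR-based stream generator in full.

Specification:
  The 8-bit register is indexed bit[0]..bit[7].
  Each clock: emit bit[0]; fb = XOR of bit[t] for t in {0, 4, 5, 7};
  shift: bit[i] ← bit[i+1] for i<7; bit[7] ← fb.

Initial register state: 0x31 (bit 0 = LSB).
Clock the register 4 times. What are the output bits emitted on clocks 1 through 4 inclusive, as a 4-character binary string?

reg_0 = 0x31
clock 1: out=1, reg = 0x98
clock 2: out=0, reg = 0x4C
clock 3: out=0, reg = 0x26
clock 4: out=0, reg = 0x93

1000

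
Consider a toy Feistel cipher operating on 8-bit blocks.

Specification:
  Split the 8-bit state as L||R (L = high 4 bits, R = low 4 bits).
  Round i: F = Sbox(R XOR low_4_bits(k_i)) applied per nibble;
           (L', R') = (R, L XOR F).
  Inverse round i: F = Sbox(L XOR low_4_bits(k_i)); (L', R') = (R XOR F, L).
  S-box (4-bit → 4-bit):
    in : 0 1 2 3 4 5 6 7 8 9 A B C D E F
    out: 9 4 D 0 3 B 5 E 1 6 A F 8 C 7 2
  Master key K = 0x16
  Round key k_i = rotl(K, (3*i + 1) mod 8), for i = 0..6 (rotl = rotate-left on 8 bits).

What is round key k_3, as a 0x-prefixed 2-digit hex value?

K = 0x16
k_0 = rotl(K, (3*0+1) mod 8) = rotl(K, 1) = 0x2C
k_1 = rotl(K, (3*1+1) mod 8) = rotl(K, 4) = 0x61
k_2 = rotl(K, (3*2+1) mod 8) = rotl(K, 7) = 0x0B
k_3 = rotl(K, (3*3+1) mod 8) = rotl(K, 2) = 0x58

0x58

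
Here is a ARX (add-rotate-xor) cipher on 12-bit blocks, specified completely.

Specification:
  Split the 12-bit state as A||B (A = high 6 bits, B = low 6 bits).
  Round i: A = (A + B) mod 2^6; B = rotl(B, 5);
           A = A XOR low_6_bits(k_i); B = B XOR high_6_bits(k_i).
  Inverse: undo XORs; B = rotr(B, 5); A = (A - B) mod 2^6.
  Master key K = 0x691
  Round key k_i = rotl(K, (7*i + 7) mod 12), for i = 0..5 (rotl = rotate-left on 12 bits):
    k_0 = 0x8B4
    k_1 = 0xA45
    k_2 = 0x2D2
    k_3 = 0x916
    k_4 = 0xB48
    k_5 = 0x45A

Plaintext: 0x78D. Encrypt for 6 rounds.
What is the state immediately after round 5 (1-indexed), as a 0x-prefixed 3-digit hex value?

0x690

s_0 = plaintext = 0x78D
s_1 = Round(s_0, k_0) = 0x7C4
s_2 = Round(s_1, k_1) = 0x9AB
s_3 = Round(s_2, k_2) = 0x0FE
s_4 = Round(s_3, k_3) = 0x5FB
s_5 = Round(s_4, k_4) = 0x690
s_6 = Round(s_5, k_5) = 0xC19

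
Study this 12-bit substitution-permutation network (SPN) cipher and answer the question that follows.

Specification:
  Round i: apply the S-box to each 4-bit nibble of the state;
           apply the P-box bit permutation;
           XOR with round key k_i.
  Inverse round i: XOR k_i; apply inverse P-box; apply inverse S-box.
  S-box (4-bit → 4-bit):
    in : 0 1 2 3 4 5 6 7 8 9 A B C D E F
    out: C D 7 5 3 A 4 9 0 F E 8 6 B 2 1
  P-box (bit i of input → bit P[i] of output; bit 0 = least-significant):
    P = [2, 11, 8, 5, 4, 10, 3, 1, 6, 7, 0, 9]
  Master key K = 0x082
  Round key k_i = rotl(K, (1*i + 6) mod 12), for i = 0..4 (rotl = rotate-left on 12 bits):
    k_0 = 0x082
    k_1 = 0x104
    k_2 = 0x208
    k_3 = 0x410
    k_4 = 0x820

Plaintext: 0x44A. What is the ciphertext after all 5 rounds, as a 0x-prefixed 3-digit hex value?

s_0 = plaintext = 0x44A
s_1 = Round(s_0, k_0) = 0xD72
s_2 = Round(s_1, k_1) = 0xAD2
s_3 = Round(s_2, k_2) = 0xD9F
s_4 = Round(s_3, k_3) = 0x2CE
s_5 = Round(s_4, k_4) = 0x4E9

0x4E9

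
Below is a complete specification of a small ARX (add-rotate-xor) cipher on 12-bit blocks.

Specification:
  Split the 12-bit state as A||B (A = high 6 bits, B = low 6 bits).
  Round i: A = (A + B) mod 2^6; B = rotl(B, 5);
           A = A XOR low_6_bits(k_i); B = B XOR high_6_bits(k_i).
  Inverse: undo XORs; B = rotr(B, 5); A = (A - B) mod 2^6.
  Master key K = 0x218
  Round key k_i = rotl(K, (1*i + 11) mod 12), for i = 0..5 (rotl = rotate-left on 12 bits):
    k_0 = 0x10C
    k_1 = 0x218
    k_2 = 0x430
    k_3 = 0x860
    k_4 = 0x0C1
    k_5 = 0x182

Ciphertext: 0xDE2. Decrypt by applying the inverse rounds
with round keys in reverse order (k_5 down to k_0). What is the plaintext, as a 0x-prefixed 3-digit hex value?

s_0 = ciphertext = 0xDE2
s_1 = InvRound(s_0, k_5) = 0xB09
s_2 = InvRound(s_1, k_4) = 0x654
s_3 = InvRound(s_2, k_3) = 0x3AB
s_4 = InvRound(s_3, k_2) = 0x1F7
s_5 = InvRound(s_4, k_1) = 0x83F
s_6 = InvRound(s_5, k_0) = 0xD77

0xD77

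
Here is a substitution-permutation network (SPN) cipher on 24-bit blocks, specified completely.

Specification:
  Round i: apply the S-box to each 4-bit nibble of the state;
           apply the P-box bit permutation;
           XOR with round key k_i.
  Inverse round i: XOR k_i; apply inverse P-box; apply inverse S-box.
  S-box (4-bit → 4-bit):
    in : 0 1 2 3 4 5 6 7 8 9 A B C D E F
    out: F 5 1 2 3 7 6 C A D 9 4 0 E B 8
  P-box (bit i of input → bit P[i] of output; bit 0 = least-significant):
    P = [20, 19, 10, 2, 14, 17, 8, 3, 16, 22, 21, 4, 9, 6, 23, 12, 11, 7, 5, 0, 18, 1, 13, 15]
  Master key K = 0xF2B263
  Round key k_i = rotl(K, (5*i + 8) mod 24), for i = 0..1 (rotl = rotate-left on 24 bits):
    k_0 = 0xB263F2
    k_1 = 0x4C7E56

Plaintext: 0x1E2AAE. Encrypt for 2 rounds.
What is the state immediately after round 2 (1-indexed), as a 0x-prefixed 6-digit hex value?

0xEBED03

s_0 = plaintext = 0x1E2AAE
s_1 = Round(s_0, k_0) = 0xAF096F
s_2 = Round(s_1, k_1) = 0xEBED03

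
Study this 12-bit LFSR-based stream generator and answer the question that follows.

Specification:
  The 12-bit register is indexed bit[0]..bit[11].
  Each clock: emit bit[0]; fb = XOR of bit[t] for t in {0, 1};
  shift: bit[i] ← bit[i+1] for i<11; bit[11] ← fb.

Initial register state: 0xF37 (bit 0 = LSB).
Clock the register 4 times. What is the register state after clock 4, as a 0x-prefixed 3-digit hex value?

0xCF3

reg_0 = 0xF37
clock 1: out=1, reg = 0x79B
clock 2: out=1, reg = 0x3CD
clock 3: out=1, reg = 0x9E6
clock 4: out=0, reg = 0xCF3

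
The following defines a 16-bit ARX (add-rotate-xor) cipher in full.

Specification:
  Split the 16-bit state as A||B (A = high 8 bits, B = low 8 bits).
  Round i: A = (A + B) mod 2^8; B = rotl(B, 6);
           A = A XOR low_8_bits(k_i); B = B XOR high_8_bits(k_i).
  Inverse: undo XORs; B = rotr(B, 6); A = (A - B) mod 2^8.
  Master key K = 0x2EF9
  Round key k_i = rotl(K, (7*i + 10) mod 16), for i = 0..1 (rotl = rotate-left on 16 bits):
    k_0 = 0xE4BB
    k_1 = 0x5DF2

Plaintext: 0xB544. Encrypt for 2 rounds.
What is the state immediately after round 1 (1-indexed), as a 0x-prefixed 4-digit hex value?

s_0 = plaintext = 0xB544
s_1 = Round(s_0, k_0) = 0x42F5
s_2 = Round(s_1, k_1) = 0xC520

0x42F5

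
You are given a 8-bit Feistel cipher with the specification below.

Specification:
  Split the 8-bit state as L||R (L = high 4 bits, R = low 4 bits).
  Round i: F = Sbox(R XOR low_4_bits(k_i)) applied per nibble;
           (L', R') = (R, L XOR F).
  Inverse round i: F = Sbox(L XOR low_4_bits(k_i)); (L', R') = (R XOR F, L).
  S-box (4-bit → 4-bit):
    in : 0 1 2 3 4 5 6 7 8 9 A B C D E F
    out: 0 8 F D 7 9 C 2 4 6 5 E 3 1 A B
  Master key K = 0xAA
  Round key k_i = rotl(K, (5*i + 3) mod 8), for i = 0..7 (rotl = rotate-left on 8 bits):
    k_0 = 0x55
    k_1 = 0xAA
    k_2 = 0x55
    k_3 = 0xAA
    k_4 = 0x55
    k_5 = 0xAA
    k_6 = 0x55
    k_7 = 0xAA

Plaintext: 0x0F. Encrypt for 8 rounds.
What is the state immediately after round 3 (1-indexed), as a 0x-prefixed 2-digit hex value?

0x4D

s_0 = plaintext = 0x0F
s_1 = Round(s_0, k_0) = 0xF5
s_2 = Round(s_1, k_1) = 0x54
s_3 = Round(s_2, k_2) = 0x4D
s_4 = Round(s_3, k_3) = 0xD6
s_5 = Round(s_4, k_4) = 0x60
s_6 = Round(s_5, k_5) = 0x03
s_7 = Round(s_6, k_6) = 0x3C
s_8 = Round(s_7, k_7) = 0xCF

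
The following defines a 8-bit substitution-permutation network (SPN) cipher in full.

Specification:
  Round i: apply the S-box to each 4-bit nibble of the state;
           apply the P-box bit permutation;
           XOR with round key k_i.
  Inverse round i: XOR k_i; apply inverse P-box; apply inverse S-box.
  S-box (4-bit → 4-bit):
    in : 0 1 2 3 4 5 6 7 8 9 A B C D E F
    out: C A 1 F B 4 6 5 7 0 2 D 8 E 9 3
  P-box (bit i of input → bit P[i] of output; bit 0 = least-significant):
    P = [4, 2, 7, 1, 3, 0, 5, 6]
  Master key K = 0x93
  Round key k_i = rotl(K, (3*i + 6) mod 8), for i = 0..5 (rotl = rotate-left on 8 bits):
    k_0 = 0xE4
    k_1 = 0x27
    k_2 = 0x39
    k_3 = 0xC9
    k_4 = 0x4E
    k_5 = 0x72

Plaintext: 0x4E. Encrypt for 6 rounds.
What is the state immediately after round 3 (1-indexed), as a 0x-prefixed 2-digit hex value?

s_0 = plaintext = 0x4E
s_1 = Round(s_0, k_0) = 0xBF
s_2 = Round(s_1, k_1) = 0x5B
s_3 = Round(s_2, k_2) = 0x8B
s_4 = Round(s_3, k_3) = 0x72
s_5 = Round(s_4, k_4) = 0x76
s_6 = Round(s_5, k_5) = 0xDE

0x8B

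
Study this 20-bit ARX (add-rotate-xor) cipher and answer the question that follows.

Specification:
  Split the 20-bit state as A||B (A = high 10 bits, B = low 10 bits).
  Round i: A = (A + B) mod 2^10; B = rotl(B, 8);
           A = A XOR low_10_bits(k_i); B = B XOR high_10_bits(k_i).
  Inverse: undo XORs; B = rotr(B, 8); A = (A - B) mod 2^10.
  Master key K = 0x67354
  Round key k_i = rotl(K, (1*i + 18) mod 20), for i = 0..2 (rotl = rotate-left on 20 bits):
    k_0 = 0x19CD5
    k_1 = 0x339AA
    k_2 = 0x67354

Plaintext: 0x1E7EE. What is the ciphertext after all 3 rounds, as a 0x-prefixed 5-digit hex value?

s_0 = plaintext = 0x1E7EE
s_1 = Round(s_0, k_0) = 0x2CA9C
s_2 = Round(s_1, k_1) = 0xB9069
s_3 = Round(s_2, k_2) = 0x06486

0x06486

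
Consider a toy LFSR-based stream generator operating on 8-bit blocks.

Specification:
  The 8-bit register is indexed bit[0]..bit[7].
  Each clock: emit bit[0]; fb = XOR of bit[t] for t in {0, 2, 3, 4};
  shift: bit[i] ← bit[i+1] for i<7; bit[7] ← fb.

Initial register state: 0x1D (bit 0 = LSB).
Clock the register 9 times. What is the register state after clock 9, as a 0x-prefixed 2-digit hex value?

0x4C

reg_0 = 0x1D
clock 1: out=1, reg = 0x0E
clock 2: out=0, reg = 0x07
clock 3: out=1, reg = 0x03
clock 4: out=1, reg = 0x81
clock 5: out=1, reg = 0xC0
clock 6: out=0, reg = 0x60
clock 7: out=0, reg = 0x30
clock 8: out=0, reg = 0x98
clock 9: out=0, reg = 0x4C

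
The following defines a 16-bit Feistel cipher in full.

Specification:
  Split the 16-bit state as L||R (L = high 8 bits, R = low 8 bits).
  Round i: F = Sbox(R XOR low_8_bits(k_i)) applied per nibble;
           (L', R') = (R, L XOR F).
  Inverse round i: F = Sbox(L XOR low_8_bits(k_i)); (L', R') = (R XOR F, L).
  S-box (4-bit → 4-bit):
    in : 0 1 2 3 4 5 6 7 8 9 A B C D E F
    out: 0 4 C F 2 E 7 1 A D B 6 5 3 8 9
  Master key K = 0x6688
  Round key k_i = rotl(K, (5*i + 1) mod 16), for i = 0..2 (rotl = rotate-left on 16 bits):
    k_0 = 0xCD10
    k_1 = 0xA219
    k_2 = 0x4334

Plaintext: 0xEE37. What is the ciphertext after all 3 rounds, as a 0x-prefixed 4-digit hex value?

0xC0BD

s_0 = plaintext = 0xEE37
s_1 = Round(s_0, k_0) = 0x372F
s_2 = Round(s_1, k_1) = 0x2FC0
s_3 = Round(s_2, k_2) = 0xC0BD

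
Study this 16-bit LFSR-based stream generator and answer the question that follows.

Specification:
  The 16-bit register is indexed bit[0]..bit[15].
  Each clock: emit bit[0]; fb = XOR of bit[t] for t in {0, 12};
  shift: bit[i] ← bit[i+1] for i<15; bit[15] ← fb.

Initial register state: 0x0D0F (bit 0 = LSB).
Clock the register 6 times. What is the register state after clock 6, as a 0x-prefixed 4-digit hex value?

0xFC34

reg_0 = 0x0D0F
clock 1: out=1, reg = 0x8687
clock 2: out=1, reg = 0xC343
clock 3: out=1, reg = 0xE1A1
clock 4: out=1, reg = 0xF0D0
clock 5: out=0, reg = 0xF868
clock 6: out=0, reg = 0xFC34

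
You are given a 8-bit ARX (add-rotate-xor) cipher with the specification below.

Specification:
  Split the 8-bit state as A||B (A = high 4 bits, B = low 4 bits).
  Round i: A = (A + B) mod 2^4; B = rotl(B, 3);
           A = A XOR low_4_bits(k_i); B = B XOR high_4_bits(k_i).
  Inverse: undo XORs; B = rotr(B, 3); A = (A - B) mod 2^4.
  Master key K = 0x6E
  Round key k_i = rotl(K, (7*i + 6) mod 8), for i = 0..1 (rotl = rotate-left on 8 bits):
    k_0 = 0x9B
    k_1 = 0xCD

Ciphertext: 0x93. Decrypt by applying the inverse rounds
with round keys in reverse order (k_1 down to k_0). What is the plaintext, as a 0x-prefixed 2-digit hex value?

s_0 = ciphertext = 0x93
s_1 = InvRound(s_0, k_1) = 0x5F
s_2 = InvRound(s_1, k_0) = 0x2C

0x2C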